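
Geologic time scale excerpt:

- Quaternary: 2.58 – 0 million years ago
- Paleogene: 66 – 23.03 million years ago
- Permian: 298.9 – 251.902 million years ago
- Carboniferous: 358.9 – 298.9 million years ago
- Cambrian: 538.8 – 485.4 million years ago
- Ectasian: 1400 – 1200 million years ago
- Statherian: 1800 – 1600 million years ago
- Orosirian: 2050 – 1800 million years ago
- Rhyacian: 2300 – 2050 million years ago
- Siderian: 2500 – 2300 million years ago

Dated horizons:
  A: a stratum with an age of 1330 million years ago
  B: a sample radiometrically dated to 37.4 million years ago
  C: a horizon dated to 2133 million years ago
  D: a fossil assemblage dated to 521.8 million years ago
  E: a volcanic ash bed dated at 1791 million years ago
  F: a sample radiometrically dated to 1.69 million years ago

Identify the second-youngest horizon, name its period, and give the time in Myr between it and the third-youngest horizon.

Smaller Ma means younger, so youngest first: F 1.69 < B 37.4 < D 521.8 < A 1330 < E 1791 < C 2133.
Counting 2 along gives B (37.4 Ma); the excerpt puts that inside the Paleogene, 66–23.03 Ma.
Next in line is D (521.8 Ma), and 521.8 − 37.4 = 484.4 Myr.

B, in the Paleogene; 484.4 million years to D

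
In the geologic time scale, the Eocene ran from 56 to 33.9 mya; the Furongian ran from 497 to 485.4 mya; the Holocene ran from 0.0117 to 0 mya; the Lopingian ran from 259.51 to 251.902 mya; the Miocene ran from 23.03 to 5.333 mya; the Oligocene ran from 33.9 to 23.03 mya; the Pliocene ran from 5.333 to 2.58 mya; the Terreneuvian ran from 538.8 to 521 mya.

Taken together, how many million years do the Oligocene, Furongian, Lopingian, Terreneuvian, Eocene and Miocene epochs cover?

Each duration: Oligocene = 10.87; Furongian = 11.6; Lopingian = 7.608; Terreneuvian = 17.8; Eocene = 22.1; Miocene = 17.697.
Sum: 10.87 + 11.6 + 7.608 + 17.8 + 22.1 + 17.697 = 87.675 Myr.

87.675 million years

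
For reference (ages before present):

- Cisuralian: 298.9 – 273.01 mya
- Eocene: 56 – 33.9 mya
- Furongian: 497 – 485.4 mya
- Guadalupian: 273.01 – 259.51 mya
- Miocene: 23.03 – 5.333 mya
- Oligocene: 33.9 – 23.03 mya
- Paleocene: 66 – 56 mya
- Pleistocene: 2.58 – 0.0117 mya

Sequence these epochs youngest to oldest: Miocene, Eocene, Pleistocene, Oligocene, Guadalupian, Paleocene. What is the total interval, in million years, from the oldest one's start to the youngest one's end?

Start ages (Ma): Guadalupian 273.01, Paleocene 66, Eocene 56, Oligocene 33.9, Miocene 23.03, Pleistocene 2.58.
Ordered youngest to oldest: Pleistocene, Miocene, Oligocene, Eocene, Paleocene, Guadalupian.
Span = 273.01 − 0.0117 = 272.9983 Myr.

Pleistocene → Miocene → Oligocene → Eocene → Paleocene → Guadalupian; total span 272.9983 Myr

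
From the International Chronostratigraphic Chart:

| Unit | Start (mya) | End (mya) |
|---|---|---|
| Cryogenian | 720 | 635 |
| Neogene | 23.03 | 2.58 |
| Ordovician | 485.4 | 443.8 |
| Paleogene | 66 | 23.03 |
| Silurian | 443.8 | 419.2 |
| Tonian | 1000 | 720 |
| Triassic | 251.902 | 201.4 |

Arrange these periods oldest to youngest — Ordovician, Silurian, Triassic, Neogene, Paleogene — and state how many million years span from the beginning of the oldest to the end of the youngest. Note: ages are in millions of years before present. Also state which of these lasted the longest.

Start ages (Ma): Ordovician 485.4, Silurian 443.8, Triassic 251.902, Paleogene 66, Neogene 23.03.
Ordered oldest to youngest: Ordovician, Silurian, Triassic, Paleogene, Neogene.
Span = 485.4 − 2.58 = 482.82 Myr.
Durations: Paleogene 42.97, Neogene 20.45, Silurian 24.6, Ordovician 41.6, Triassic 50.502 → longest is Triassic (50.502 Myr).

Ordovician, Silurian, Triassic, Paleogene, Neogene; total span 482.82 Myr; longest is Triassic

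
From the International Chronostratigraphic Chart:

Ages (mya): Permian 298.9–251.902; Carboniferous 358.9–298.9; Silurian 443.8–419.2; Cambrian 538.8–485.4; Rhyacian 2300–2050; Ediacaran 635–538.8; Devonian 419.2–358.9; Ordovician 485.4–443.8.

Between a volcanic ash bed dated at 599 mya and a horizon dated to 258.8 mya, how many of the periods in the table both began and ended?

599 Ma sits inside the Ediacaran (635–538.8) and 258.8 Ma inside the Permian (298.9–251.902); neither of those is wholly between the two dates.
The listed periods lying completely between them are Cambrian, Ordovician, Silurian, Devonian, Carboniferous — 5 in all.

5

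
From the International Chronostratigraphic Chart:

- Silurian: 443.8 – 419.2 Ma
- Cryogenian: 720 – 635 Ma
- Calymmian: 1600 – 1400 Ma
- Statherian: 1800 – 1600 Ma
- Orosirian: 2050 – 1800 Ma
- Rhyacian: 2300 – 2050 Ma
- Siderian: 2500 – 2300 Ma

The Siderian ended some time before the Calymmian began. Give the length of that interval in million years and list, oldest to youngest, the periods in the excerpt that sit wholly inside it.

700 million years; Rhyacian, Orosirian, Statherian

End of Siderian = 2300 Ma; start of Calymmian = 1600 Ma.
Gap = 2300 − 1600 = 700 Myr.
Periods wholly inside 2300–1600 Ma: Rhyacian (2300–2050), Orosirian (2050–1800), Statherian (1800–1600).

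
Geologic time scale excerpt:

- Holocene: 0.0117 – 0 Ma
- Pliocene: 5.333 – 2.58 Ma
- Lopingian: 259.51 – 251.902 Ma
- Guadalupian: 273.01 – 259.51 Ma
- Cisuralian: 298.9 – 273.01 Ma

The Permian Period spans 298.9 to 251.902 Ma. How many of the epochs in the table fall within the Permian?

Epochs inside 298.9–251.902 Ma: Cisuralian, Guadalupian, Lopingian — 3 in total.

3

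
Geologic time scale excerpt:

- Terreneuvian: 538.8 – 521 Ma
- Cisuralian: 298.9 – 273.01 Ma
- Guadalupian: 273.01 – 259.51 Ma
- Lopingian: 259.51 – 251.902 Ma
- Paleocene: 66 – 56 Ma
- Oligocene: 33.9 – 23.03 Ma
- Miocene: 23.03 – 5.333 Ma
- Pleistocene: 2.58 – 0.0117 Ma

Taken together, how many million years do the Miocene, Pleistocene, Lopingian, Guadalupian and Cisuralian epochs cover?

67.2633 million years

Duration is start − end for each: (23.03 − 5.333) + (2.58 − 0.0117) + (259.51 − 251.902) + (273.01 − 259.51) + (298.9 − 273.01).
That is 17.697 + 2.5683 + 7.608 + 13.5 + 25.89, which totals 67.2633 million years.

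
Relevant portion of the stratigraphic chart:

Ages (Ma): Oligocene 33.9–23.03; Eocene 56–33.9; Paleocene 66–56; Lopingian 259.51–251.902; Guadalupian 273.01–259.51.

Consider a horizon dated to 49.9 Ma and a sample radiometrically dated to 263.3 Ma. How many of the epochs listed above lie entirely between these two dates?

263.3 Ma sits inside the Guadalupian (273.01–259.51) and 49.9 Ma inside the Eocene (56–33.9); neither of those is wholly between the two dates.
The listed epochs lying completely between them are Lopingian, Paleocene — 2 in all.

2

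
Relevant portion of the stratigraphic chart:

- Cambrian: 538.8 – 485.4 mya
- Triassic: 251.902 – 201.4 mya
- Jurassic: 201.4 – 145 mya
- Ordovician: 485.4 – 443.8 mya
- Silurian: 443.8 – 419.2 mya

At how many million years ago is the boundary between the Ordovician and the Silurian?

443.8 mya

The Ordovician ends and the Silurian begins at 443.8 mya.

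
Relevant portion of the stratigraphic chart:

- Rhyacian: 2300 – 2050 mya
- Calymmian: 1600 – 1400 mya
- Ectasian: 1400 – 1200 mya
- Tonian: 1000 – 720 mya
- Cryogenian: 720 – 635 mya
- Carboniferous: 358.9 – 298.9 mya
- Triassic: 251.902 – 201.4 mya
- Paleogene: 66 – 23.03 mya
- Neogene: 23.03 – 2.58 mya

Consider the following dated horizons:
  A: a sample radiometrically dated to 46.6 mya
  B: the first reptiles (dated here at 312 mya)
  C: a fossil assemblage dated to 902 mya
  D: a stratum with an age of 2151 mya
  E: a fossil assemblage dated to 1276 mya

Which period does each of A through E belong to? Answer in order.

A: 46.6 Ma lies in 66–23.03 Ma, so Paleogene.
B: 312 Ma lies in 358.9–298.9 Ma, so Carboniferous.
C: 902 Ma lies in 1000–720 Ma, so Tonian.
D: 2151 Ma lies in 2300–2050 Ma, so Rhyacian.
E: 1276 Ma lies in 1400–1200 Ma, so Ectasian.

A — Paleogene; B — Carboniferous; C — Tonian; D — Rhyacian; E — Ectasian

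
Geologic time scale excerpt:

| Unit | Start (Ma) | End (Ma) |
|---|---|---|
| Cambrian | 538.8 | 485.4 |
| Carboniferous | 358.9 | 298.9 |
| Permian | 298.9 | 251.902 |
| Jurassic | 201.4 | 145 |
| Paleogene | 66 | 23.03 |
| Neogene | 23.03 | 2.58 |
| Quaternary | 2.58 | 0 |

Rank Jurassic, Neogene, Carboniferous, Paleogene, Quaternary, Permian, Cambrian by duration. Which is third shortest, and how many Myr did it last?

Paleogene, 42.97 million years

Start − end for each: Jurassic 201.4 − 145 = 56.4; Neogene 23.03 − 2.58 = 20.45; Carboniferous 358.9 − 298.9 = 60; Paleogene 66 − 23.03 = 42.97; Quaternary 2.58 − 0 = 2.58; Permian 298.9 − 251.902 = 46.998; Cambrian 538.8 − 485.4 = 53.4.
Ranking these from shortest: Quaternary < Neogene < Paleogene < Permian < Cambrian < Jurassic < Carboniferous.
Position 3 in that ranking is Paleogene, which lasted 42.97 Myr.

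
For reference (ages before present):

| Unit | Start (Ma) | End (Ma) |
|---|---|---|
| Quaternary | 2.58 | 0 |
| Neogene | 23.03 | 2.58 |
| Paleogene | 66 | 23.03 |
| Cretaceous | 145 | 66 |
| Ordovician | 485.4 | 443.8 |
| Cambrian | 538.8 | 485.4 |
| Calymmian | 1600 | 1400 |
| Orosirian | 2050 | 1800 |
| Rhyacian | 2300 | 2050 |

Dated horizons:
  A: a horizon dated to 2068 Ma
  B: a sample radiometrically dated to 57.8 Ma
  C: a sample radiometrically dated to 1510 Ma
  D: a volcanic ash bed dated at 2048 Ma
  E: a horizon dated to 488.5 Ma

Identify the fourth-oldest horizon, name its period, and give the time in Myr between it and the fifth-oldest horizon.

Sorted oldest-first by Ma: A (2068), D (2048), C (1510), E (488.5), B (57.8).
The fourth oldest is E at 488.5 Ma, which lies in 538.8–485.4 Ma: the Cambrian.
The fifth oldest is B at 57.8 Ma; separation = |488.5 − 57.8| = 430.7 Myr.

E, in the Cambrian; 430.7 million years to B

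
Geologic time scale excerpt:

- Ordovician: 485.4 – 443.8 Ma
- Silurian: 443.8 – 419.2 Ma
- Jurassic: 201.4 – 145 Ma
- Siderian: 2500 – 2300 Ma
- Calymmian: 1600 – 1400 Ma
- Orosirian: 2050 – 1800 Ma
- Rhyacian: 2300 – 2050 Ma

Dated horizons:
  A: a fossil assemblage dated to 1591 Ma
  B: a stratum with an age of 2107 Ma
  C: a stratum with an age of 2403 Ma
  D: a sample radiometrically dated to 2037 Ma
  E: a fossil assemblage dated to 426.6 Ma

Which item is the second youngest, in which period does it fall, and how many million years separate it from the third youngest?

A, in the Calymmian; 446 million years to D

Smaller Ma means younger, so youngest first: E 426.6 < A 1591 < D 2037 < B 2107 < C 2403.
Counting 2 along gives A (1591 Ma); the excerpt puts that inside the Calymmian, 1600–1400 Ma.
Next in line is D (2037 Ma), and 2037 − 1591 = 446 Myr.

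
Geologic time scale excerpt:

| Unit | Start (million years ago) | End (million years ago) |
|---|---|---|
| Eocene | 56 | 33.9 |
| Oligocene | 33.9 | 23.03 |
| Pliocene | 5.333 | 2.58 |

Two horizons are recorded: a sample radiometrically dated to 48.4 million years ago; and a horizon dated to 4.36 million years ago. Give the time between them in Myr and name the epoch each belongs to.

Elapsed time: 48.4 − 4.36 = 44.04 Myr.
48.4 Ma lies within 56–33.9 Ma: Eocene.
4.36 Ma lies within 5.333–2.58 Ma: Pliocene.

44.04 million years apart; the first in the Eocene, the second in the Pliocene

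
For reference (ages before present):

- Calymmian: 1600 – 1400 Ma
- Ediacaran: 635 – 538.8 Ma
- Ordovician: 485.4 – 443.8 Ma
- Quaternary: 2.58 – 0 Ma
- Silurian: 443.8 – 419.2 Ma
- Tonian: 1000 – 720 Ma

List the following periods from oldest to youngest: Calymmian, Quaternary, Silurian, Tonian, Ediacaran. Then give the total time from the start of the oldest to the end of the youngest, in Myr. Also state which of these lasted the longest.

Calymmian → Tonian → Ediacaran → Silurian → Quaternary; total span 1600 Myr; longest is Tonian

From the excerpt: Calymmian 1600–1400; Quaternary 2.58–0; Silurian 443.8–419.2; Tonian 1000–720; Ediacaran 635–538.8 (Ma).
Larger Ma is earlier, so the oldest is Calymmian and the youngest is Quaternary; oldest to youngest: Calymmian, Tonian, Ediacaran, Silurian, Quaternary.
Oldest start 1600 minus youngest end 0 gives 1600 Myr overall.
Individual lengths (start − end): Quaternary 2.58; Silurian 24.6; Calymmian 200; Tonian 280; Ediacaran 96.2. The largest is Tonian at 280 Myr.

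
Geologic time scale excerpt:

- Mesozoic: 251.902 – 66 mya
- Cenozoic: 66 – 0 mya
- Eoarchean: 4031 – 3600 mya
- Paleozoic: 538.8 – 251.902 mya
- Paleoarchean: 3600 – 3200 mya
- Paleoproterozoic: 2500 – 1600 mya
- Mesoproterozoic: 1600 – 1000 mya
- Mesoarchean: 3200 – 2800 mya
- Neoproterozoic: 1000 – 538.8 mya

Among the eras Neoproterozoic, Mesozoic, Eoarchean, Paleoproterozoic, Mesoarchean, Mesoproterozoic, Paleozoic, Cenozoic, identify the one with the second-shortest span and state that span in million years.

Mesozoic, 185.902 million years

Durations: Neoproterozoic 461.2; Mesozoic 185.902; Eoarchean 431; Paleoproterozoic 900; Mesoarchean 400; Mesoproterozoic 600; Paleozoic 286.898; Cenozoic 66 Myr.
Sorted shortest-first: Cenozoic (66), Mesozoic (185.902), Paleozoic (286.898), Mesoarchean (400), Eoarchean (431), Neoproterozoic (461.2), Mesoproterozoic (600), Paleoproterozoic (900).
The second shortest is Mesozoic at 185.902 Myr.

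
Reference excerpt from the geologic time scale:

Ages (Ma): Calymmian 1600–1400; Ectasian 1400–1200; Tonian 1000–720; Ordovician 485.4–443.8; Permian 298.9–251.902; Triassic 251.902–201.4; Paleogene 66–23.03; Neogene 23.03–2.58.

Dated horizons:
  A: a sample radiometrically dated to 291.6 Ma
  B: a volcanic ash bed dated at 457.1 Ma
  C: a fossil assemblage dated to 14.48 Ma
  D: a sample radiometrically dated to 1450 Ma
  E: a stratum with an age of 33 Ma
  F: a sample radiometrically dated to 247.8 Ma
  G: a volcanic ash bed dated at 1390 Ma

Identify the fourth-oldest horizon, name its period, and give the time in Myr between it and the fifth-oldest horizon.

Sorted oldest-first by Ma: D (1450), G (1390), B (457.1), A (291.6), F (247.8), E (33), C (14.48).
The fourth oldest is A at 291.6 Ma, which lies in 298.9–251.902 Ma: the Permian.
The fifth oldest is F at 247.8 Ma; separation = |291.6 − 247.8| = 43.8 Myr.

A, in the Permian; 43.8 million years to F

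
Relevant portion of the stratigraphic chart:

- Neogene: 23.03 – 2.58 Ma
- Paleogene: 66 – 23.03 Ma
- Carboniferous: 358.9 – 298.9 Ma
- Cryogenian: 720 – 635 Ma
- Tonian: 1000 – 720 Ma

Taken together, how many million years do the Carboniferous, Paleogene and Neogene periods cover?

123.42 million years

Duration is start − end for each: (358.9 − 298.9) + (66 − 23.03) + (23.03 − 2.58).
That is 60 + 42.97 + 20.45, which totals 123.42 million years.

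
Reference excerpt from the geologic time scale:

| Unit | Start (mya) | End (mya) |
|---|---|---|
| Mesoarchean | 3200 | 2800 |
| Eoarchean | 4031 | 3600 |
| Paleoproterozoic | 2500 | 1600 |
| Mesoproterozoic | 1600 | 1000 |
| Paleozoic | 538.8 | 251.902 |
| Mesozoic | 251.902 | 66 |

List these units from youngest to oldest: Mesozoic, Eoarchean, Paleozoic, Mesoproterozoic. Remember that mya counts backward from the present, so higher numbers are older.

Mesozoic → Paleozoic → Mesoproterozoic → Eoarchean

The oldest of these is Eoarchean (starts 4031 Ma) and the youngest is Mesozoic (ends 66 Ma).
In between, by decreasing start age: Mesoproterozoic (1600), Paleozoic (538.8).
Listing youngest first means reversing that sequence.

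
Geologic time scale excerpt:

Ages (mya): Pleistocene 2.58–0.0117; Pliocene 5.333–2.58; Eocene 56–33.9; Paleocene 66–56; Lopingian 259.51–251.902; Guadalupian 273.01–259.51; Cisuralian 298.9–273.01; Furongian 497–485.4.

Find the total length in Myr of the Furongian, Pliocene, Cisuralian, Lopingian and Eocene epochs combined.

Duration is start − end for each: (497 − 485.4) + (5.333 − 2.58) + (298.9 − 273.01) + (259.51 − 251.902) + (56 − 33.9).
That is 11.6 + 2.753 + 25.89 + 7.608 + 22.1, which totals 69.951 million years.

69.951 million years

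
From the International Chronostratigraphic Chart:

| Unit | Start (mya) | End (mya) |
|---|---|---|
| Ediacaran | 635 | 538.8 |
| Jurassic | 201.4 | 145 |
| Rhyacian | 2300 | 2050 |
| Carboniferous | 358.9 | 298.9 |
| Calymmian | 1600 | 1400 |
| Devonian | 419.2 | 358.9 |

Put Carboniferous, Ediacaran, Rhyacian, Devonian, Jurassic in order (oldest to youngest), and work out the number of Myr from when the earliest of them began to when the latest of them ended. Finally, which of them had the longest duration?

Rhyacian → Ediacaran → Devonian → Carboniferous → Jurassic; total span 2155 Myr; longest is Rhyacian

Start ages (Ma): Rhyacian 2300, Ediacaran 635, Devonian 419.2, Carboniferous 358.9, Jurassic 201.4.
Ordered oldest to youngest: Rhyacian, Ediacaran, Devonian, Carboniferous, Jurassic.
Span = 2300 − 145 = 2155 Myr.
Durations: Carboniferous 60, Jurassic 56.4, Ediacaran 96.2, Devonian 60.3, Rhyacian 250 → longest is Rhyacian (250 Myr).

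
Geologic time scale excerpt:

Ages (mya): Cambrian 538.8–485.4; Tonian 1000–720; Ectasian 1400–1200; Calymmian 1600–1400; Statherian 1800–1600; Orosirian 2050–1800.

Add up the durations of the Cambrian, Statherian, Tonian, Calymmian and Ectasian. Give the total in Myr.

Duration is start − end for each: (538.8 − 485.4) + (1800 − 1600) + (1000 − 720) + (1600 − 1400) + (1400 − 1200).
That is 53.4 + 200 + 280 + 200 + 200, which totals 933.4 million years.

933.4 million years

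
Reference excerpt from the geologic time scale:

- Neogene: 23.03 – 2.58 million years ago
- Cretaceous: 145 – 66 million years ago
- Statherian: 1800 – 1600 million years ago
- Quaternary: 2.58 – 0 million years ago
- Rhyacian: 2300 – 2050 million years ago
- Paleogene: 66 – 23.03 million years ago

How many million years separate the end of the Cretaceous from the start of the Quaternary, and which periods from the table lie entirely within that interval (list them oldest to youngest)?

The Cretaceous closes at 66 Ma and the Quaternary opens at 2.58 Ma, so the interval is 66 − 2.58 = 63.42 Myr.
A period fits inside if it starts at or after 66 Ma and ends at or before 2.58 Ma; oldest first that gives Paleogene, Neogene.

63.42 million years; Paleogene, Neogene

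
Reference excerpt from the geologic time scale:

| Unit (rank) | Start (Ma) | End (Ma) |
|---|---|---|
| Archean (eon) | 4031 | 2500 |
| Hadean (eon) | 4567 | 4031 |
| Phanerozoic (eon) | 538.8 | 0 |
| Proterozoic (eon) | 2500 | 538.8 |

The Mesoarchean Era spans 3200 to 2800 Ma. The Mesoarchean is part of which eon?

The Mesoarchean (3200–2800 Ma) lies entirely within 4031–2500 Ma, the Archean Eon.

Archean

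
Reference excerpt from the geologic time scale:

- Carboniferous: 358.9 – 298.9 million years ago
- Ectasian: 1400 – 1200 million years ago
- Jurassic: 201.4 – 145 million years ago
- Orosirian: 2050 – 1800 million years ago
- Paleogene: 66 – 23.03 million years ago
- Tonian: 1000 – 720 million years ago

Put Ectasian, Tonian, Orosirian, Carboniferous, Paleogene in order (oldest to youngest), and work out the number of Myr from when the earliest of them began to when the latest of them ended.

Orosirian, Ectasian, Tonian, Carboniferous, Paleogene; total span 2026.97 Myr

Start ages (Ma): Orosirian 2050, Ectasian 1400, Tonian 1000, Carboniferous 358.9, Paleogene 66.
Ordered oldest to youngest: Orosirian, Ectasian, Tonian, Carboniferous, Paleogene.
Span = 2050 − 23.03 = 2026.97 Myr.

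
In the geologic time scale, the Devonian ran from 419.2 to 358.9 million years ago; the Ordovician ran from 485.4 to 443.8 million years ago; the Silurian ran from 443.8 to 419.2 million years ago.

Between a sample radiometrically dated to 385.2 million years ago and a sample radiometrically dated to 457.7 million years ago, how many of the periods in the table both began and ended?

457.7 Ma sits inside the Ordovician (485.4–443.8) and 385.2 Ma inside the Devonian (419.2–358.9); neither of those is wholly between the two dates.
The listed periods lying completely between them are Silurian — 1 in all.

1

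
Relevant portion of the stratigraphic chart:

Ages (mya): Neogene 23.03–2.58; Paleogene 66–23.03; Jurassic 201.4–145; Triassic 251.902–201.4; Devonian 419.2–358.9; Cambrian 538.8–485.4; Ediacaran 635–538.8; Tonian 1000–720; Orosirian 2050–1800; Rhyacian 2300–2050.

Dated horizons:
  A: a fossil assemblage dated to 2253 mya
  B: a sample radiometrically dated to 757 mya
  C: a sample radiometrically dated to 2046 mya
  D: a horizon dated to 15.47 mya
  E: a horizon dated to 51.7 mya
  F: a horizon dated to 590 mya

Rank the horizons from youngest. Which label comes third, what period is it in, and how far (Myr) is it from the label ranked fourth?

Smaller Ma means younger, so youngest first: D 15.47 < E 51.7 < F 590 < B 757 < C 2046 < A 2253.
Counting 3 along gives F (590 Ma); the excerpt puts that inside the Ediacaran, 635–538.8 Ma.
Next in line is B (757 Ma), and 757 − 590 = 167 Myr.

F, in the Ediacaran; 167 million years to B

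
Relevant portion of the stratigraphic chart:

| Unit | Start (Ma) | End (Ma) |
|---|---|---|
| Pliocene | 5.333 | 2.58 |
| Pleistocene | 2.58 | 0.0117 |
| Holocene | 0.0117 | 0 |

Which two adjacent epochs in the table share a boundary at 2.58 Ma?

The Pliocene ends at 2.58 Ma and the Pleistocene begins at 2.58 Ma, so they share that boundary.

Pliocene and Pleistocene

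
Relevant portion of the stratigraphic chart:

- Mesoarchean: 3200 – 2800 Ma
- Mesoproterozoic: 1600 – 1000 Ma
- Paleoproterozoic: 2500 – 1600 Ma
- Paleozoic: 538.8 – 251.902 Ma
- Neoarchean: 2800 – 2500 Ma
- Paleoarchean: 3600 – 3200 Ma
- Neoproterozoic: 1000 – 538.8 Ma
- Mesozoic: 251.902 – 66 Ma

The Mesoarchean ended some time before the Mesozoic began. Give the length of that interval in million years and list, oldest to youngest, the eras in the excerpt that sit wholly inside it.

End of Mesoarchean = 2800 Ma; start of Mesozoic = 251.902 Ma.
Gap = 2800 − 251.902 = 2548.098 Myr.
Eras wholly inside 2800–251.902 Ma: Neoarchean (2800–2500), Paleoproterozoic (2500–1600), Mesoproterozoic (1600–1000), Neoproterozoic (1000–538.8), Paleozoic (538.8–251.902).

2548.098 million years; Neoarchean, Paleoproterozoic, Mesoproterozoic, Neoproterozoic, Paleozoic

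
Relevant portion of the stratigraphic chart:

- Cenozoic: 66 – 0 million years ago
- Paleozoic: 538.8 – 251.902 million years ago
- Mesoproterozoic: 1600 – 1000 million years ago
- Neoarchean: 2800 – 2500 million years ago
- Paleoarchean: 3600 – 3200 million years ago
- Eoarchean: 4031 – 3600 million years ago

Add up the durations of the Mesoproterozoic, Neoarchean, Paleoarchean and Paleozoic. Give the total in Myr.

Each duration: Mesoproterozoic = 600; Neoarchean = 300; Paleoarchean = 400; Paleozoic = 286.898.
Sum: 600 + 300 + 400 + 286.898 = 1586.898 Myr.

1586.898 million years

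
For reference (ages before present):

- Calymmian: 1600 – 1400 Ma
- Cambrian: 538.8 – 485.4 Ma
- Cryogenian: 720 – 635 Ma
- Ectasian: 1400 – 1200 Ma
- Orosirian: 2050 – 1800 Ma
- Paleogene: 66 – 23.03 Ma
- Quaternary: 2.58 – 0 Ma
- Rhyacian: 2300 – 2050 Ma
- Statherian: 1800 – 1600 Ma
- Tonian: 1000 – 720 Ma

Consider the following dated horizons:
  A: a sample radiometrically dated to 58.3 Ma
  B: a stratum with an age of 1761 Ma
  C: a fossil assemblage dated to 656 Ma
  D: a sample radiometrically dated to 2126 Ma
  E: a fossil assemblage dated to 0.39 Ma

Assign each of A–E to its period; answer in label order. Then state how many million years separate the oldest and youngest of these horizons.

Match each age against the start–end ranges in the excerpt: A = 58.3 Ma → Paleogene (66–23.03); B = 1761 Ma → Statherian (1800–1600); C = 656 Ma → Cryogenian (720–635); D = 2126 Ma → Rhyacian (2300–2050); E = 0.39 Ma → Quaternary (2.58–0).
The largest age is 2126 Ma and the smallest is 0.39 Ma; their difference is 2125.61 Myr.

A — Paleogene; B — Statherian; C — Cryogenian; D — Rhyacian; E — Quaternary; span 2125.61 million years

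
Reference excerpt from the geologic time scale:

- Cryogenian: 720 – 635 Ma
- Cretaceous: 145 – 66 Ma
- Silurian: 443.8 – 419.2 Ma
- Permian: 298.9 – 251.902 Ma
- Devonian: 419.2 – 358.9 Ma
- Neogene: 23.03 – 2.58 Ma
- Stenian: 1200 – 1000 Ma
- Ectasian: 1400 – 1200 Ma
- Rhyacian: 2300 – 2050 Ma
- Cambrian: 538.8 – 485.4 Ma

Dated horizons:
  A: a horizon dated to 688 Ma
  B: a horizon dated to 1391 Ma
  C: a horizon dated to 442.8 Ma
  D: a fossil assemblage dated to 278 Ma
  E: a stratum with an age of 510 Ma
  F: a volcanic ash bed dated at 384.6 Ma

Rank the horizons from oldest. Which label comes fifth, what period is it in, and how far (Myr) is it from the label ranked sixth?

F, in the Devonian; 106.6 million years to D

Larger Ma means older, so oldest first: B 1391 > A 688 > E 510 > C 442.8 > F 384.6 > D 278.
Counting 5 along gives F (384.6 Ma); the excerpt puts that inside the Devonian, 419.2–358.9 Ma.
Next in line is D (278 Ma), and 384.6 − 278 = 106.6 Myr.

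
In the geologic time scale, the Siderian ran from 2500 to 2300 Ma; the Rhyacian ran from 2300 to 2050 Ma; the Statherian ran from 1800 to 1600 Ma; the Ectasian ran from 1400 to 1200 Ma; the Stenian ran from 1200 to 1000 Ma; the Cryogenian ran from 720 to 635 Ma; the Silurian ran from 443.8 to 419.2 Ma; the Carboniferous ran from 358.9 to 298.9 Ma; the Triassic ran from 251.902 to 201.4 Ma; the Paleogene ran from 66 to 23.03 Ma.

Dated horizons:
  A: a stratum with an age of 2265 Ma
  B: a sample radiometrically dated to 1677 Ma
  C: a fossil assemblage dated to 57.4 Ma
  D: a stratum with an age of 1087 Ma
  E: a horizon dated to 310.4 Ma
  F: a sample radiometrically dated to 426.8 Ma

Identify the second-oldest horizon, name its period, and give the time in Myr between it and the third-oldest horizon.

B, in the Statherian; 590 million years to D

Larger Ma means older, so oldest first: A 2265 > B 1677 > D 1087 > F 426.8 > E 310.4 > C 57.4.
Counting 2 along gives B (1677 Ma); the excerpt puts that inside the Statherian, 1800–1600 Ma.
Next in line is D (1087 Ma), and 1677 − 1087 = 590 Myr.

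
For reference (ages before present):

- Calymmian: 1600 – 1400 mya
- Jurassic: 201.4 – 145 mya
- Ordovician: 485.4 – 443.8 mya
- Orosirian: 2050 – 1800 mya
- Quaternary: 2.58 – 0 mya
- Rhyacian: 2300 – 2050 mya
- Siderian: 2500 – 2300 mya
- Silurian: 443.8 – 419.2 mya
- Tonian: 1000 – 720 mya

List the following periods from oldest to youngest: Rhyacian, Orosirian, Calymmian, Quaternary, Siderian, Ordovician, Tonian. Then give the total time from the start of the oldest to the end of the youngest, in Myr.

Start ages (Ma): Siderian 2500, Rhyacian 2300, Orosirian 2050, Calymmian 1600, Tonian 1000, Ordovician 485.4, Quaternary 2.58.
Ordered oldest to youngest: Siderian, Rhyacian, Orosirian, Calymmian, Tonian, Ordovician, Quaternary.
Span = 2500 − 0 = 2500 Myr.

Siderian → Rhyacian → Orosirian → Calymmian → Tonian → Ordovician → Quaternary; total span 2500 Myr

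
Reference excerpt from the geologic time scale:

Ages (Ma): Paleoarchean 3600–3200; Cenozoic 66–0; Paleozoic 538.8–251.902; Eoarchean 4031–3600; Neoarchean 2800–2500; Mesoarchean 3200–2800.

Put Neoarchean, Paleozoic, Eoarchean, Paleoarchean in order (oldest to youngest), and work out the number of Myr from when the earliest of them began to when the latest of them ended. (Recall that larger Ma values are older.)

Start ages (Ma): Eoarchean 4031, Paleoarchean 3600, Neoarchean 2800, Paleozoic 538.8.
Ordered oldest to youngest: Eoarchean, Paleoarchean, Neoarchean, Paleozoic.
Span = 4031 − 251.902 = 3779.098 Myr.

Eoarchean → Paleoarchean → Neoarchean → Paleozoic; total span 3779.098 Myr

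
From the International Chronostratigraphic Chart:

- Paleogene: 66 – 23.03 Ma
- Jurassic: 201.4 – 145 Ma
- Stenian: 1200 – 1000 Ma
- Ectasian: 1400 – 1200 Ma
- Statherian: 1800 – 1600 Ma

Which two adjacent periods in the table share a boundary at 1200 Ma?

The Ectasian ends at 1200 Ma and the Stenian begins at 1200 Ma, so they share that boundary.

Ectasian and Stenian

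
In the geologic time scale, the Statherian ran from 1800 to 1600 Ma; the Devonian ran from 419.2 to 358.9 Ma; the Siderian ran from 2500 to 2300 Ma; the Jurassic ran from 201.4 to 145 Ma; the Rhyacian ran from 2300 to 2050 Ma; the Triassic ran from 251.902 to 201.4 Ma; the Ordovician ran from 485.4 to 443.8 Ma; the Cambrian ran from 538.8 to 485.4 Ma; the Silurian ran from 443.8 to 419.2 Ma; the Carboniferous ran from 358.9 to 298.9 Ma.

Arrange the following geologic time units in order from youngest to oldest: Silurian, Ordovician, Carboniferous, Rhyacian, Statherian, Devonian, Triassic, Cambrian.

Triassic, then Carboniferous, then Devonian, then Silurian, then Ordovician, then Cambrian, then Statherian, then Rhyacian

The oldest of these is Rhyacian (starts 2300 Ma) and the youngest is Triassic (ends 201.4 Ma).
In between, by decreasing start age: Statherian (1800), Cambrian (538.8), Ordovician (485.4), Silurian (443.8), Devonian (419.2), Carboniferous (358.9).
Listing youngest first means reversing that sequence.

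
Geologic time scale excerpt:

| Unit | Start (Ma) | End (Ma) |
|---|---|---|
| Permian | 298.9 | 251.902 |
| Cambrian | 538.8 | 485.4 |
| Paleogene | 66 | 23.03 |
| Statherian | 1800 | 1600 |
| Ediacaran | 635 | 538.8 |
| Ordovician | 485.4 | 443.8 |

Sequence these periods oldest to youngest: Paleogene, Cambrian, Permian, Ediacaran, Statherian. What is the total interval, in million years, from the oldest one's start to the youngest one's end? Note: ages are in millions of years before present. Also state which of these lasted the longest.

From the excerpt: Paleogene 66–23.03; Cambrian 538.8–485.4; Permian 298.9–251.902; Ediacaran 635–538.8; Statherian 1800–1600 (Ma).
Larger Ma is earlier, so the oldest is Statherian and the youngest is Paleogene; oldest to youngest: Statherian, Ediacaran, Cambrian, Permian, Paleogene.
Oldest start 1800 minus youngest end 23.03 gives 1776.97 Myr overall.
Individual lengths (start − end): Permian 46.998; Ediacaran 96.2; Statherian 200; Paleogene 42.97; Cambrian 53.4. The largest is Statherian at 200 Myr.

Statherian, Ediacaran, Cambrian, Permian, Paleogene; total span 1776.97 Myr; longest is Statherian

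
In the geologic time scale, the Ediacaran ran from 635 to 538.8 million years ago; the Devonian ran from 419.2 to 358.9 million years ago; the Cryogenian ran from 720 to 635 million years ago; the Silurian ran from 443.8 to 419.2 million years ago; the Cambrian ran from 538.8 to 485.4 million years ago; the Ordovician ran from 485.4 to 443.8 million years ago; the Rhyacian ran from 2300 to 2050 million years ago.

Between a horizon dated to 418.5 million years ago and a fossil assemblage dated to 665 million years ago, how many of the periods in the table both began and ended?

4

665 Ma sits inside the Cryogenian (720–635) and 418.5 Ma inside the Devonian (419.2–358.9); neither of those is wholly between the two dates.
The listed periods lying completely between them are Ediacaran, Cambrian, Ordovician, Silurian — 4 in all.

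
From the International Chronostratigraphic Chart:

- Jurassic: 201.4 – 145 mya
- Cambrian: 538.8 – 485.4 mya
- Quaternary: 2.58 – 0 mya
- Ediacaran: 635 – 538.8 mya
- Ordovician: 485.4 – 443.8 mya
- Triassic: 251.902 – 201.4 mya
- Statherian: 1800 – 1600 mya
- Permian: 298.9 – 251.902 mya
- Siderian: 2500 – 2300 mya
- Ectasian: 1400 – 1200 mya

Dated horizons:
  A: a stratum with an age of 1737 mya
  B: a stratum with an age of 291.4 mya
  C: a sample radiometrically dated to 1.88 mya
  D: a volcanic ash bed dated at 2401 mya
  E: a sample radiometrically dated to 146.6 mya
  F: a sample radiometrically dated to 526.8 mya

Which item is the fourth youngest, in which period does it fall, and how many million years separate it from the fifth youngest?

F, in the Cambrian; 1210.2 million years to A

Smaller Ma means younger, so youngest first: C 1.88 < E 146.6 < B 291.4 < F 526.8 < A 1737 < D 2401.
Counting 4 along gives F (526.8 Ma); the excerpt puts that inside the Cambrian, 538.8–485.4 Ma.
Next in line is A (1737 Ma), and 1737 − 526.8 = 1210.2 Myr.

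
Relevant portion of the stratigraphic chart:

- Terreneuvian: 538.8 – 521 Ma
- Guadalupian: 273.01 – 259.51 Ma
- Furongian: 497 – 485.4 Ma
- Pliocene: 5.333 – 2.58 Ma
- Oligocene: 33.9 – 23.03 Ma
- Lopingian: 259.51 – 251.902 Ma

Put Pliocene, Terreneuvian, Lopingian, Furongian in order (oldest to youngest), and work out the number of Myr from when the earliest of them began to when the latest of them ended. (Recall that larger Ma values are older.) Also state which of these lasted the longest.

Terreneuvian → Furongian → Lopingian → Pliocene; total span 536.22 Myr; longest is Terreneuvian

Start ages (Ma): Terreneuvian 538.8, Furongian 497, Lopingian 259.51, Pliocene 5.333.
Ordered oldest to youngest: Terreneuvian, Furongian, Lopingian, Pliocene.
Span = 538.8 − 2.58 = 536.22 Myr.
Durations: Pliocene 2.753, Terreneuvian 17.8, Furongian 11.6, Lopingian 7.608 → longest is Terreneuvian (17.8 Myr).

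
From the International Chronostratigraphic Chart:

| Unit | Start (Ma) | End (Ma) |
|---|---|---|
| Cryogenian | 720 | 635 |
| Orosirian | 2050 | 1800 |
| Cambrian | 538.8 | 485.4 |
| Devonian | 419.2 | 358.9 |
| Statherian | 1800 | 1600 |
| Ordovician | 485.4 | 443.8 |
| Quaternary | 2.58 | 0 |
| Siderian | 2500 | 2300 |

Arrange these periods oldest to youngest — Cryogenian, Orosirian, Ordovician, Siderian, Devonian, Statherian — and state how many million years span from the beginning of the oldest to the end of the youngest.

Siderian → Orosirian → Statherian → Cryogenian → Ordovician → Devonian; total span 2141.1 Myr

From the excerpt: Cryogenian 720–635; Orosirian 2050–1800; Ordovician 485.4–443.8; Siderian 2500–2300; Devonian 419.2–358.9; Statherian 1800–1600 (Ma).
Larger Ma is earlier, so the oldest is Siderian and the youngest is Devonian; oldest to youngest: Siderian, Orosirian, Statherian, Cryogenian, Ordovician, Devonian.
Oldest start 2500 minus youngest end 358.9 gives 2141.1 Myr overall.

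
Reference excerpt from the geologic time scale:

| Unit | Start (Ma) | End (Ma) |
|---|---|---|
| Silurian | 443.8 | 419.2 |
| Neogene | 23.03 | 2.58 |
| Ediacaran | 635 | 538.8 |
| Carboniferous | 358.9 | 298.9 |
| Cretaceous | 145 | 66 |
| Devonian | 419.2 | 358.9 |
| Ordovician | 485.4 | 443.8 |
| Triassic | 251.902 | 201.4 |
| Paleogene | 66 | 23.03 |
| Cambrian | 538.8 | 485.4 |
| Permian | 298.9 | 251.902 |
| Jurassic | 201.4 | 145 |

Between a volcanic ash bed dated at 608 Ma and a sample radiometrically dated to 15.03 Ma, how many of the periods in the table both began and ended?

The older date is 608 Ma and the younger is 15.03 Ma.
Periods with start < 608 and end > 15.03 Ma: Cambrian (538.8–485.4), Ordovician (485.4–443.8), Silurian (443.8–419.2), Devonian (419.2–358.9), Carboniferous (358.9–298.9), Permian (298.9–251.902), Triassic (251.902–201.4), Jurassic (201.4–145), Cretaceous (145–66), Paleogene (66–23.03).
That is 10 complete periods.

10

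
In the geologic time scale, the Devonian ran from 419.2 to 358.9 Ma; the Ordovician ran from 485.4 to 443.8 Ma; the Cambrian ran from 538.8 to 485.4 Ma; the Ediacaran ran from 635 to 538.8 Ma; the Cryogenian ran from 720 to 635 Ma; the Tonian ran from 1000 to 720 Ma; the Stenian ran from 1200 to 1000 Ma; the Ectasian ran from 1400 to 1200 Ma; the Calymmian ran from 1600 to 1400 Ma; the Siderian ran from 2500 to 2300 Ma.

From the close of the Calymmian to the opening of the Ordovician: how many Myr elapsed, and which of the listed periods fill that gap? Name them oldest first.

914.6 million years; Ectasian, Stenian, Tonian, Cryogenian, Ediacaran, Cambrian

End of Calymmian = 1400 Ma; start of Ordovician = 485.4 Ma.
Gap = 1400 − 485.4 = 914.6 Myr.
Periods wholly inside 1400–485.4 Ma: Ectasian (1400–1200), Stenian (1200–1000), Tonian (1000–720), Cryogenian (720–635), Ediacaran (635–538.8), Cambrian (538.8–485.4).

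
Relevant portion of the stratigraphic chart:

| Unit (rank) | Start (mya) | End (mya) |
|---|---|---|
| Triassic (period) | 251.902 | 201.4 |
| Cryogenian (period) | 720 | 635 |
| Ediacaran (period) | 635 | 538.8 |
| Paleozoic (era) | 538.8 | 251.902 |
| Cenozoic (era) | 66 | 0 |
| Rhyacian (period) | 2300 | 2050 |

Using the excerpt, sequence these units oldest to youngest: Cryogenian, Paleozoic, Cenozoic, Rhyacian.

Rhyacian → Cryogenian → Paleozoic → Cenozoic

The oldest of these is Rhyacian (starts 2300 Ma) and the youngest is Cenozoic (ends 0 Ma).
In between, by decreasing start age: Cryogenian (720), Paleozoic (538.8).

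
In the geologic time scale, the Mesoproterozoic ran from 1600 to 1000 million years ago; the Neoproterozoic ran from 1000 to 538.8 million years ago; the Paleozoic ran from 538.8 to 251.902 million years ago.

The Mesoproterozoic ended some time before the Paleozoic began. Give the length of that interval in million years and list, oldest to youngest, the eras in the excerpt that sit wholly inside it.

The Mesoproterozoic closes at 1000 Ma and the Paleozoic opens at 538.8 Ma, so the interval is 1000 − 538.8 = 461.2 Myr.
An era fits inside if it starts at or after 1000 Ma and ends at or before 538.8 Ma; oldest first that gives Neoproterozoic.

461.2 million years; Neoproterozoic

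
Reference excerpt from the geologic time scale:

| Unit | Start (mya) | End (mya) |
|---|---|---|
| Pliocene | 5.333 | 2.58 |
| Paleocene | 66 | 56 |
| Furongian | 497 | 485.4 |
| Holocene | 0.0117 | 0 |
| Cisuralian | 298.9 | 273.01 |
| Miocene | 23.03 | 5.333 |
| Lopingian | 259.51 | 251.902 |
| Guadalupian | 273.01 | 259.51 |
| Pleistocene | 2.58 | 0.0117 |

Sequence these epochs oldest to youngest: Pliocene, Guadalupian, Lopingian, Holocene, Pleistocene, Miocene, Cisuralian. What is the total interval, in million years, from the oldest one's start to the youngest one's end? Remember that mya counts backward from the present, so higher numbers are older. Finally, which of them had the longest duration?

Cisuralian → Guadalupian → Lopingian → Miocene → Pliocene → Pleistocene → Holocene; total span 298.9 Myr; longest is Cisuralian

From the excerpt: Pliocene 5.333–2.58; Guadalupian 273.01–259.51; Lopingian 259.51–251.902; Holocene 0.0117–0; Pleistocene 2.58–0.0117; Miocene 23.03–5.333; Cisuralian 298.9–273.01 (Ma).
Larger Ma is earlier, so the oldest is Cisuralian and the youngest is Holocene; oldest to youngest: Cisuralian, Guadalupian, Lopingian, Miocene, Pliocene, Pleistocene, Holocene.
Oldest start 298.9 minus youngest end 0 gives 298.9 Myr overall.
Individual lengths (start − end): Pleistocene 2.5683; Holocene 0.0117; Pliocene 2.753; Cisuralian 25.89; Lopingian 7.608; Miocene 17.697; Guadalupian 13.5. The largest is Cisuralian at 25.89 Myr.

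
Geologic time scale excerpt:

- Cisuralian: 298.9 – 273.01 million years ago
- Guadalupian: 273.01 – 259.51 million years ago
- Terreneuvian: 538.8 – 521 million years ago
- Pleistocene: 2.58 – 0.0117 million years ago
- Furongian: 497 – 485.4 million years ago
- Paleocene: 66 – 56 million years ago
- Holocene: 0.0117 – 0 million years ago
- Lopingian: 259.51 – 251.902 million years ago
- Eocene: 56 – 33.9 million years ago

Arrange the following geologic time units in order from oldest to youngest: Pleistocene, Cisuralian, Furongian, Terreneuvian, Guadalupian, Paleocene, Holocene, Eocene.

Sorting by start age (descending Ma, since larger Ma = older): Terreneuvian start 538.8, Furongian start 497, Cisuralian start 298.9, Guadalupian start 273.01, Paleocene start 66, Eocene start 56, Pleistocene start 2.58, Holocene start 0.0117.

Terreneuvian → Furongian → Cisuralian → Guadalupian → Paleocene → Eocene → Pleistocene → Holocene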